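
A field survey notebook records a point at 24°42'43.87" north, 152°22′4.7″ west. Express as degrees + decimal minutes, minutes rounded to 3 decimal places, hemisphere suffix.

φ: 42 + 43.87/60 = 42.73117′
Longitude: 22 + 4.7/60 = 22.07833′

24° 42.731′ N, 152° 22.078′ W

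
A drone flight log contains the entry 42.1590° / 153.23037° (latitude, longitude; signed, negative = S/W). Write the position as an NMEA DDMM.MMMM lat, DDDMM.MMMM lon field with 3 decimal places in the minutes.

Lat: fractional part 0.159000 → 9.54000 minutes
Longitude: 153° + 0.230370 × 60 = 153° 13.82220′

4209.540,N / 15313.822,E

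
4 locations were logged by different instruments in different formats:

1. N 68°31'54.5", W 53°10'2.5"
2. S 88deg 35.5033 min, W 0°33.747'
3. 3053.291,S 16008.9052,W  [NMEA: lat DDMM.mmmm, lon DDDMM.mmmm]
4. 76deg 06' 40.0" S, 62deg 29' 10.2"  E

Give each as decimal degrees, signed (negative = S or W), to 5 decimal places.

1. 68.53181, -53.16736
2. -88.59172, -0.56245
3. -30.88818, -160.14842
4. -76.11111, 62.48617

Point 1:
  Lat: 68 + 31/60 + 54.5/3600 = 68.531806
  N ⇒ keep positive
  λ: 53° + 10/60 + 2.5/3600 = 53 + 0.166667 + 0.000694 = 53.167361
  W → negative
Point 2:
  φ: 88 + 35.5033/60 = 88.591722
  hemisphere S, so the sign is −
  λ: 33.747′ = 0.562450°; total 0.562450
  hemisphere W, so the sign is −
Point 3:
  φ: split at 2 digits → 30° and 53.291′; 30 + 53.291/60 = 30.888183
  S → negative
  Lon: split at 3 digits → 160° and 8.9052′; 160 + 8.9052/60 = 160.148420
  W ⇒ negate
Point 4:
  Lat: 76° + 6/60 + 40/3600 = 76 + 0.100000 + 0.011111 = 76.111111
  S ⇒ negate
  λ: 29′ + 10.2″ = 29.17000′; 62 + 29.17000/60 = 62.486167
  E → positive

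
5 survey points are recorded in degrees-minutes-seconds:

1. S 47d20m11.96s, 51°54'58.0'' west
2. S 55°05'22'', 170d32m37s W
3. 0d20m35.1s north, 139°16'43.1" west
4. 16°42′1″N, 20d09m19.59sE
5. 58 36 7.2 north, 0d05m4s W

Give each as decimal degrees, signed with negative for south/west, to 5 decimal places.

1. -47.33666, -51.91611
2. -55.08944, -170.54361
3. 0.34308, -139.27864
4. 16.70028, 20.15544
5. 58.60200, -0.08444

Point 1:
  Lat: 47° + 20/60 + 11.96/3600 = 47 + 0.333333 + 0.003322 = 47.336656
  S → negative
  λ: 51° + 54/60 + 58/3600 = 51 + 0.900000 + 0.016111 = 51.916111
  W ⇒ negate
Point 2:
  Latitude: 55 + 5/60 + 22/3600 = 55.089444
  hemisphere S, so the sign is −
  Longitude: 32′ + 37″ = 32.61667′; 170 + 32.61667/60 = 170.543611
  hemisphere W, so the sign is −
Point 3:
  φ: 0 + 20/60 + 35.1/3600 = 0.343083
  N ⇒ keep positive
  Longitude: 139 + 16/60 + 43.1/3600 = 139.278639
  W → negative
Point 4:
  φ: 16° + 42/60 + 1/3600 = 16 + 0.700000 + 0.000278 = 16.700278
  N → positive
  Longitude: 9′ + 19.59″ = 9.32650′; 20 + 9.32650/60 = 20.155442
  E ⇒ keep positive
Point 5:
  φ: 36′ + 7.2″ = 36.12000′; 58 + 36.12000/60 = 58.602000
  N ⇒ keep positive
  λ: 0° + 5/60 + 4/3600 = 0 + 0.083333 + 0.001111 = 0.084444
  W ⇒ negate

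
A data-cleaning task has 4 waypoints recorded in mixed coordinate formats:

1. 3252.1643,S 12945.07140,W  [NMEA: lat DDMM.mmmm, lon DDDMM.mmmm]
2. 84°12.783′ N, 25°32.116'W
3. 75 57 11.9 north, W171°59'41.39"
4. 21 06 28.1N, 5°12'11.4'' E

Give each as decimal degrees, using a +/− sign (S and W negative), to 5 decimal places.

Point 1:
  Lat: split at 2 digits → 32° and 52.1643′; 32 + 52.1643/60 = 32.869405
  S ⇒ negate
  Longitude: degrees = first 3 digits = 129, minutes = 45.0714; 129 + 45.0714/60 = 129.751190
  W ⇒ negate
Point 2:
  φ: 12.783′ = 0.213050°; total 84.213050
  N ⇒ keep positive
  Longitude: 32.116′ = 0.535267°; total 25.535267
  W ⇒ negate
Point 3:
  Latitude: 57′ + 11.9″ = 57.19833′; 75 + 57.19833/60 = 75.953306
  N ⇒ keep positive
  Lon: 59′ + 41.39″ = 59.68983′; 171 + 59.68983/60 = 171.994831
  W → negative
Point 4:
  Latitude: 21° + 6/60 + 28.1/3600 = 21 + 0.100000 + 0.007806 = 21.107806
  N → positive
  Longitude: 5 + 12/60 + 11.4/3600 = 5.203167
  E → positive

1. -32.86941, -129.75119
2. 84.21305, -25.53527
3. 75.95331, -171.99483
4. 21.10781, 5.20317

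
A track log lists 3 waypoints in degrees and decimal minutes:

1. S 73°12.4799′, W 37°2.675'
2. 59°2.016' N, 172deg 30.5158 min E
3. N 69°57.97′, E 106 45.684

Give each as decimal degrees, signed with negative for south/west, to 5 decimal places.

Point 1:
  Lat: 12.4799′ = 0.207998°; total 73.207998
  S → negative
  Longitude: 37 + 2.675/60 = 37.044583
  W ⇒ negate
Point 2:
  Lat: 2.016′ = 0.033600°; total 59.033600
  N → positive
  Lon: 172 + 30.5158/60 = 172.508597
  E → positive
Point 3:
  Latitude: 69 + 57.97/60 = 69.966167
  N → positive
  Longitude: 106 + 45.684/60 = 106.761400
  E → positive

1. -73.20800, -37.04458
2. 59.03360, 172.50860
3. 69.96617, 106.76140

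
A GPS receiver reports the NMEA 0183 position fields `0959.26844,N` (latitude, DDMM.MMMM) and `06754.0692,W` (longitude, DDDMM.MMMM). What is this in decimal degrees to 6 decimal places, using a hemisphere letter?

φ: degrees = first 2 digits = 9, minutes = 59.26844; 9 + 59.26844/60 = 9.9878073
Lon: degrees = first 3 digits = 67, minutes = 54.0692; 67 + 54.0692/60 = 67.9011533

9.987807° N, 67.901153° W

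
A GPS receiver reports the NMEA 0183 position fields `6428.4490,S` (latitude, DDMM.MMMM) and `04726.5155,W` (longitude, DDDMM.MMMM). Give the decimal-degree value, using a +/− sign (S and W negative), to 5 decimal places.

-64.47415, -47.44193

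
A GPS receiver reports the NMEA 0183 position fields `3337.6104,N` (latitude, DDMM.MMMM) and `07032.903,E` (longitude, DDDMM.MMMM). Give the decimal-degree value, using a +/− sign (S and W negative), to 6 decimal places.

33.626840, 70.548383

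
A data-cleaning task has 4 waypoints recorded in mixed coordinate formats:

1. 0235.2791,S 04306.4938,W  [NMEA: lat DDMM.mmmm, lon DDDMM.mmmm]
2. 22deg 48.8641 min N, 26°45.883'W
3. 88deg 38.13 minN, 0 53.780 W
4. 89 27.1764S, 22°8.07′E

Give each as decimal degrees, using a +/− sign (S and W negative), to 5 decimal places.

Point 1:
  Lat: split at 2 digits → 02° and 35.2791′; 2 + 35.2791/60 = 2.587985
  S → negative
  λ: split at 3 digits → 043° and 6.4938′; 43 + 6.4938/60 = 43.108230
  hemisphere W, so the sign is −
Point 2:
  Lat: 22 + 48.8641/60 = 22.814402
  N → positive
  Longitude: 26 + 45.883/60 = 26.764717
  hemisphere W, so the sign is −
Point 3:
  φ: 88 + 38.13/60 = 88.635500
  N ⇒ keep positive
  λ: 0 + 53.78/60 = 0.896333
  W ⇒ negate
Point 4:
  φ: 27.1764′ = 0.452940°; total 89.452940
  hemisphere S, so the sign is −
  Longitude: 8.07′ = 0.134500°; total 22.134500
  E → positive

1. -2.58799, -43.10823
2. 22.81440, -26.76472
3. 88.63550, -0.89633
4. -89.45294, 22.13450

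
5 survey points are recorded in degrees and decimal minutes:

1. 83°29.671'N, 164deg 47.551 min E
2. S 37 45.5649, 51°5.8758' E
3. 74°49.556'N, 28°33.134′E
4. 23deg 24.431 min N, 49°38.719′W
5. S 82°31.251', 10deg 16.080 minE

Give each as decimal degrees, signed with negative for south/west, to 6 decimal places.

1. 83.494517, 164.792517
2. -37.759415, 51.097930
3. 74.825933, 28.552233
4. 23.407183, -49.645317
5. -82.520850, 10.268000

Point 1:
  φ: 29.671′ = 0.494517°; total 83.4945167
  N → positive
  λ: 164 + 47.551/60 = 164.7925167
  E → positive
Point 2:
  Lat: 45.5649′ = 0.759415°; total 37.7594150
  hemisphere S, so the sign is −
  Longitude: 5.8758′ = 0.097930°; total 51.0979300
  E ⇒ keep positive
Point 3:
  Lat: 49.556′ = 0.825933°; total 74.8259333
  N → positive
  λ: 28 + 33.134/60 = 28.5522333
  E → positive
Point 4:
  φ: 23 + 24.431/60 = 23.4071833
  N → positive
  Longitude: 49 + 38.719/60 = 49.6453167
  hemisphere W, so the sign is −
Point 5:
  φ: 31.251′ = 0.520850°; total 82.5208500
  hemisphere S, so the sign is −
  Lon: 16.08′ = 0.268000°; total 10.2680000
  E → positive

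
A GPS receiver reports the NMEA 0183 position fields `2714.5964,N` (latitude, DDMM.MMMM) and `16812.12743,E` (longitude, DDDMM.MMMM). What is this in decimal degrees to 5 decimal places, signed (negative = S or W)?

27.24327, 168.20212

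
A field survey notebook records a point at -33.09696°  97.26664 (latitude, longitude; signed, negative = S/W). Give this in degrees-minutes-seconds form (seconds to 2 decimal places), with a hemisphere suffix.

Latitude is negative → S; |value| = 33.096960
φ: 0.096960 × 60 = 5.81760′ → 5′, remainder × 60 = 49.0560″
λ: 0.266640 × 60 = 15.99840′ → 15′, remainder × 60 = 59.9040″

33°05′49.06″ S, 97°15′59.90″ E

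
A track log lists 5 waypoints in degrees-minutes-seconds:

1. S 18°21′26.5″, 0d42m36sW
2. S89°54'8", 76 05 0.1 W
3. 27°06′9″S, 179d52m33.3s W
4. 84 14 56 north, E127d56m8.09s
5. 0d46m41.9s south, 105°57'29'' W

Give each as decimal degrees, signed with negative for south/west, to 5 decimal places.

Point 1:
  Lat: 18° + 21/60 + 26.5/3600 = 18 + 0.350000 + 0.007361 = 18.357361
  S → negative
  λ: 42′ + 36″ = 42.60000′; 0 + 42.60000/60 = 0.710000
  W → negative
Point 2:
  φ: 54′ + 8″ = 54.13333′; 89 + 54.13333/60 = 89.902222
  S → negative
  Lon: 76 + 5/60 + 0.1/3600 = 76.083361
  W ⇒ negate
Point 3:
  φ: 6′ + 9″ = 6.15000′; 27 + 6.15000/60 = 27.102500
  S → negative
  Longitude: 179° + 52/60 + 33.3/3600 = 179 + 0.866667 + 0.009250 = 179.875917
  hemisphere W, so the sign is −
Point 4:
  Latitude: 84° + 14/60 + 56/3600 = 84 + 0.233333 + 0.015556 = 84.248889
  N ⇒ keep positive
  Longitude: 127° + 56/60 + 8.09/3600 = 127 + 0.933333 + 0.002247 = 127.935581
  E ⇒ keep positive
Point 5:
  φ: 46′ + 41.9″ = 46.69833′; 0 + 46.69833/60 = 0.778306
  S ⇒ negate
  λ: 105° + 57/60 + 29/3600 = 105 + 0.950000 + 0.008056 = 105.958056
  W → negative

1. -18.35736, -0.71000
2. -89.90222, -76.08336
3. -27.10250, -179.87592
4. 84.24889, 127.93558
5. -0.77831, -105.95806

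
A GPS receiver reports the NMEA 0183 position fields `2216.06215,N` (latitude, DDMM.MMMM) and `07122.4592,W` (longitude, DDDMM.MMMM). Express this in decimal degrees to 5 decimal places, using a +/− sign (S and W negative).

Latitude: degrees = first 2 digits = 22, minutes = 16.06215; 22 + 16.06215/60 = 22.267703
N ⇒ keep positive
Longitude: degrees = first 3 digits = 71, minutes = 22.4592; 71 + 22.4592/60 = 71.374320
W → negative

22.26770, -71.37432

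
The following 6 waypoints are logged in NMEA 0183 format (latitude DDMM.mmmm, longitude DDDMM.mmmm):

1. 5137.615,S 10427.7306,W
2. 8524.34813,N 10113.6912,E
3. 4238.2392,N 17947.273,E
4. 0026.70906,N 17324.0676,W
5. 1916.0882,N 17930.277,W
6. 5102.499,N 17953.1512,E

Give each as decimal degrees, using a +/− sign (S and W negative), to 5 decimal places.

Point 1:
  Latitude: split at 2 digits → 51° and 37.615′; 51 + 37.615/60 = 51.626917
  S ⇒ negate
  Lon: degrees = first 3 digits = 104, minutes = 27.7306; 104 + 27.7306/60 = 104.462177
  W → negative
Point 2:
  Lat: split at 2 digits → 85° and 24.34813′; 85 + 24.34813/60 = 85.405802
  N ⇒ keep positive
  Lon: split at 3 digits → 101° and 13.6912′; 101 + 13.6912/60 = 101.228187
  E ⇒ keep positive
Point 3:
  Latitude: split at 2 digits → 42° and 38.2392′; 42 + 38.2392/60 = 42.637320
  N ⇒ keep positive
  Longitude: split at 3 digits → 179° and 47.273′; 179 + 47.273/60 = 179.787883
  E → positive
Point 4:
  Lat: split at 2 digits → 00° and 26.70906′; 0 + 26.70906/60 = 0.445151
  N ⇒ keep positive
  Longitude: degrees = first 3 digits = 173, minutes = 24.0676; 173 + 24.0676/60 = 173.401127
  hemisphere W, so the sign is −
Point 5:
  φ: degrees = first 2 digits = 19, minutes = 16.0882; 19 + 16.0882/60 = 19.268137
  N ⇒ keep positive
  Longitude: degrees = first 3 digits = 179, minutes = 30.277; 179 + 30.277/60 = 179.504617
  W ⇒ negate
Point 6:
  φ: degrees = first 2 digits = 51, minutes = 2.499; 51 + 2.499/60 = 51.041650
  N ⇒ keep positive
  λ: degrees = first 3 digits = 179, minutes = 53.1512; 179 + 53.1512/60 = 179.885853
  E → positive

1. -51.62692, -104.46218
2. 85.40580, 101.22819
3. 42.63732, 179.78788
4. 0.44515, -173.40113
5. 19.26814, -179.50462
6. 51.04165, 179.88585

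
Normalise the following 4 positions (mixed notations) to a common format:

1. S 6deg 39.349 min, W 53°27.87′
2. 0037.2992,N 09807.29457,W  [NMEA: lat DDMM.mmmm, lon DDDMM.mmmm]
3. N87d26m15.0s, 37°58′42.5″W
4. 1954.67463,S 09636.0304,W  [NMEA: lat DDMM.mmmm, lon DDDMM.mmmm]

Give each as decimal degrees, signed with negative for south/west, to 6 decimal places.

1. -6.655817, -53.464500
2. 0.621653, -98.121576
3. 87.437500, -37.978472
4. -19.911244, -96.600507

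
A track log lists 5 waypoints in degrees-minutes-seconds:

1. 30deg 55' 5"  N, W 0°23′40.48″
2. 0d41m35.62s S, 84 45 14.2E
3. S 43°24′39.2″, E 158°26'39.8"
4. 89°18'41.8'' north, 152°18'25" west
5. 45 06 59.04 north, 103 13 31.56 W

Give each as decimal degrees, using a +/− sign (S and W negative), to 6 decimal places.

1. 30.918056, -0.394578
2. -0.693228, 84.753944
3. -43.410889, 158.444389
4. 89.311611, -152.306944
5. 45.116400, -103.225433

Point 1:
  φ: 30 + 55/60 + 5/3600 = 30.9180556
  N → positive
  Lon: 0° + 23/60 + 40.48/3600 = 0 + 0.383333 + 0.011244 = 0.3945778
  W → negative
Point 2:
  φ: 41′ + 35.62″ = 41.59367′; 0 + 41.59367/60 = 0.6932278
  S ⇒ negate
  Lon: 84 + 45/60 + 14.2/3600 = 84.7539444
  E ⇒ keep positive
Point 3:
  φ: 43 + 24/60 + 39.2/3600 = 43.4108889
  hemisphere S, so the sign is −
  Longitude: 158° + 26/60 + 39.8/3600 = 158 + 0.433333 + 0.011056 = 158.4443889
  E ⇒ keep positive
Point 4:
  Latitude: 89 + 18/60 + 41.8/3600 = 89.3116111
  N ⇒ keep positive
  Longitude: 18′ + 25″ = 18.41667′; 152 + 18.41667/60 = 152.3069444
  hemisphere W, so the sign is −
Point 5:
  φ: 6′ + 59.04″ = 6.98400′; 45 + 6.98400/60 = 45.1164000
  N ⇒ keep positive
  Longitude: 103° + 13/60 + 31.56/3600 = 103 + 0.216667 + 0.008767 = 103.2254333
  W → negative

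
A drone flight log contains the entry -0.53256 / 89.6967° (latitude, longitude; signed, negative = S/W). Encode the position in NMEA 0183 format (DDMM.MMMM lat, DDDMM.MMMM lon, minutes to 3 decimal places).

0031.954,S / 08941.802,E

Latitude is negative → S; |value| = 0.532560
Latitude: 0° + 0.532560 × 60 = 0° 31.95360′
Lon: minutes = (89.696700 − 89) × 60 = 41.80200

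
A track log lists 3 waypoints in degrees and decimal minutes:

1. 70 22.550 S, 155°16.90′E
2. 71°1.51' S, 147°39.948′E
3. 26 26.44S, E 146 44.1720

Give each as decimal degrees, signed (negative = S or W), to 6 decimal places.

1. -70.375833, 155.281667
2. -71.025167, 147.665800
3. -26.440667, 146.736200

Point 1:
  Lat: 22.55′ = 0.375833°; total 70.3758333
  S → negative
  λ: 155 + 16.9/60 = 155.2816667
  E → positive
Point 2:
  Latitude: 71 + 1.51/60 = 71.0251667
  hemisphere S, so the sign is −
  λ: 147 + 39.948/60 = 147.6658000
  E ⇒ keep positive
Point 3:
  φ: 26 + 26.44/60 = 26.4406667
  S ⇒ negate
  Lon: 146 + 44.172/60 = 146.7362000
  E → positive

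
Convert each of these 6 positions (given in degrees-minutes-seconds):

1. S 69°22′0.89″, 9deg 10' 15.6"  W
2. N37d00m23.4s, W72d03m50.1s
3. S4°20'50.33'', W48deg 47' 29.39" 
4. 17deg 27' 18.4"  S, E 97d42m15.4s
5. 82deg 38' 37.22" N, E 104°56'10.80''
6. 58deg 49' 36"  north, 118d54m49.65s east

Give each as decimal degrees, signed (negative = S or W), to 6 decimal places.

1. -69.366914, -9.171000
2. 37.006500, -72.063917
3. -4.347314, -48.791497
4. -17.455111, 97.704278
5. 82.643672, 104.936333
6. 58.826667, 118.913792

Point 1:
  φ: 22′ + 0.89″ = 22.01483′; 69 + 22.01483/60 = 69.3669139
  S → negative
  Longitude: 10′ + 15.6″ = 10.26000′; 9 + 10.26000/60 = 9.1710000
  W → negative
Point 2:
  φ: 37 + 0/60 + 23.4/3600 = 37.0065000
  N → positive
  λ: 72° + 3/60 + 50.1/3600 = 72 + 0.050000 + 0.013917 = 72.0639167
  hemisphere W, so the sign is −
Point 3:
  Lat: 4° + 20/60 + 50.33/3600 = 4 + 0.333333 + 0.013981 = 4.3473139
  hemisphere S, so the sign is −
  Longitude: 47′ + 29.39″ = 47.48983′; 48 + 47.48983/60 = 48.7914972
  W ⇒ negate
Point 4:
  Lat: 17 + 27/60 + 18.4/3600 = 17.4551111
  hemisphere S, so the sign is −
  λ: 97° + 42/60 + 15.4/3600 = 97 + 0.700000 + 0.004278 = 97.7042778
  E ⇒ keep positive
Point 5:
  φ: 82 + 38/60 + 37.22/3600 = 82.6436722
  N ⇒ keep positive
  Longitude: 56′ + 10.8″ = 56.18000′; 104 + 56.18000/60 = 104.9363333
  E ⇒ keep positive
Point 6:
  φ: 49′ + 36″ = 49.60000′; 58 + 49.60000/60 = 58.8266667
  N ⇒ keep positive
  Longitude: 54′ + 49.65″ = 54.82750′; 118 + 54.82750/60 = 118.9137917
  E ⇒ keep positive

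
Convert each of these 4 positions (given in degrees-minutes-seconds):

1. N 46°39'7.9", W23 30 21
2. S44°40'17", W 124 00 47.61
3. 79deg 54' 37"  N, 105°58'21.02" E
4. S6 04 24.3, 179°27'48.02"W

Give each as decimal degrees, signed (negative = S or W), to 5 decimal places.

Point 1:
  Lat: 46° + 39/60 + 7.9/3600 = 46 + 0.650000 + 0.002194 = 46.652194
  N ⇒ keep positive
  Longitude: 30′ + 21″ = 30.35000′; 23 + 30.35000/60 = 23.505833
  W ⇒ negate
Point 2:
  Lat: 44 + 40/60 + 17/3600 = 44.671389
  S ⇒ negate
  λ: 124 + 0/60 + 47.61/3600 = 124.013225
  W → negative
Point 3:
  φ: 79 + 54/60 + 37/3600 = 79.910278
  N ⇒ keep positive
  Lon: 105° + 58/60 + 21.02/3600 = 105 + 0.966667 + 0.005839 = 105.972506
  E ⇒ keep positive
Point 4:
  Lat: 6 + 4/60 + 24.3/3600 = 6.073417
  S → negative
  Lon: 27′ + 48.02″ = 27.80033′; 179 + 27.80033/60 = 179.463339
  hemisphere W, so the sign is −

1. 46.65219, -23.50583
2. -44.67139, -124.01323
3. 79.91028, 105.97251
4. -6.07342, -179.46334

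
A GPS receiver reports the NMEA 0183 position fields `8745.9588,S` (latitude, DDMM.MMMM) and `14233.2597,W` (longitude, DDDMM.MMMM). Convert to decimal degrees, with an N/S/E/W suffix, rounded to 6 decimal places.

87.765980° S, 142.554328° W

Latitude: split at 2 digits → 87° and 45.9588′; 87 + 45.9588/60 = 87.7659800
λ: split at 3 digits → 142° and 33.2597′; 142 + 33.2597/60 = 142.5543283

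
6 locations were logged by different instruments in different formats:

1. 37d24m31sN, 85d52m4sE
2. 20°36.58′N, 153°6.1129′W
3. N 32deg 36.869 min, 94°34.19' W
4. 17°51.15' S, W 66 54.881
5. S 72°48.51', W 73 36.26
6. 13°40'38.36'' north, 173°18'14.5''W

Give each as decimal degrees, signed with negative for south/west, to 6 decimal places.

1. 37.408611, 85.867778
2. 20.609667, -153.101882
3. 32.614483, -94.569833
4. -17.852500, -66.914683
5. -72.808500, -73.604333
6. 13.677322, -173.304028

Point 1:
  Latitude: 24′ + 31″ = 24.51667′; 37 + 24.51667/60 = 37.4086111
  N ⇒ keep positive
  λ: 85° + 52/60 + 4/3600 = 85 + 0.866667 + 0.001111 = 85.8677778
  E ⇒ keep positive
Point 2:
  Latitude: 36.58′ = 0.609667°; total 20.6096667
  N ⇒ keep positive
  Lon: 6.1129′ = 0.101882°; total 153.1018817
  hemisphere W, so the sign is −
Point 3:
  Lat: 36.869′ = 0.614483°; total 32.6144833
  N → positive
  Longitude: 34.19′ = 0.569833°; total 94.5698333
  W → negative
Point 4:
  φ: 51.15′ = 0.852500°; total 17.8525000
  S ⇒ negate
  Longitude: 54.881′ = 0.914683°; total 66.9146833
  hemisphere W, so the sign is −
Point 5:
  Latitude: 48.51′ = 0.808500°; total 72.8085000
  hemisphere S, so the sign is −
  Lon: 73 + 36.26/60 = 73.6043333
  hemisphere W, so the sign is −
Point 6:
  Latitude: 13 + 40/60 + 38.36/3600 = 13.6773222
  N → positive
  Lon: 18′ + 14.5″ = 18.24167′; 173 + 18.24167/60 = 173.3040278
  W → negative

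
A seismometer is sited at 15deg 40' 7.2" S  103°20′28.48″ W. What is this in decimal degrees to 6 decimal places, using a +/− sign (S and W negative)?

-15.668667, -103.341244

φ: 15° + 40/60 + 7.2/3600 = 15 + 0.666667 + 0.002000 = 15.6686667
S ⇒ negate
λ: 103° + 20/60 + 28.48/3600 = 103 + 0.333333 + 0.007911 = 103.3412444
W → negative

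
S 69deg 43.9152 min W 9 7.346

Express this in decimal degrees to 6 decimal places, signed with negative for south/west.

Lat: 43.9152′ = 0.731920°; total 69.7319200
hemisphere S, so the sign is −
Longitude: 9 + 7.346/60 = 9.1224333
W ⇒ negate

-69.731920, -9.122433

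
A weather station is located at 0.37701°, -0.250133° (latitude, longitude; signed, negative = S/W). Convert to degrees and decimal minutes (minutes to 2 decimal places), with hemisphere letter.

Latitude: 0° + 0.377010 × 60 = 0° 22.6206′
Longitude is negative → W; |value| = 0.250133
Longitude: minutes = (0.250133 − 0) × 60 = 15.0080

0° 22.62′ N, 0° 15.01′ W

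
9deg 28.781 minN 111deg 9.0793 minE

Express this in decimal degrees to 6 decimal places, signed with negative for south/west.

9.479683, 111.151322

Latitude: 9 + 28.781/60 = 9.4796833
N → positive
Lon: 111 + 9.0793/60 = 111.1513217
E → positive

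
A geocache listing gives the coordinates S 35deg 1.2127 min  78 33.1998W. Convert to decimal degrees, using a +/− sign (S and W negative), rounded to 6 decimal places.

Latitude: 1.2127′ = 0.020212°; total 35.0202117
S → negative
Longitude: 33.1998′ = 0.553330°; total 78.5533300
W ⇒ negate

-35.020212, -78.553330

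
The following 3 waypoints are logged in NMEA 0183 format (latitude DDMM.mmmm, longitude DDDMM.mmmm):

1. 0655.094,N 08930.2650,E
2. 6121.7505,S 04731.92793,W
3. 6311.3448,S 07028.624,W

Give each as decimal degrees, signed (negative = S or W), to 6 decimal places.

1. 6.918233, 89.504417
2. -61.362508, -47.532132
3. -63.189080, -70.477067

Point 1:
  φ: split at 2 digits → 06° and 55.094′; 6 + 55.094/60 = 6.9182333
  N → positive
  Lon: degrees = first 3 digits = 89, minutes = 30.265; 89 + 30.265/60 = 89.5044167
  E → positive
Point 2:
  Latitude: degrees = first 2 digits = 61, minutes = 21.7505; 61 + 21.7505/60 = 61.3625083
  hemisphere S, so the sign is −
  Lon: degrees = first 3 digits = 47, minutes = 31.92793; 47 + 31.92793/60 = 47.5321322
  W → negative
Point 3:
  φ: degrees = first 2 digits = 63, minutes = 11.3448; 63 + 11.3448/60 = 63.1890800
  S → negative
  λ: degrees = first 3 digits = 70, minutes = 28.624; 70 + 28.624/60 = 70.4770667
  W ⇒ negate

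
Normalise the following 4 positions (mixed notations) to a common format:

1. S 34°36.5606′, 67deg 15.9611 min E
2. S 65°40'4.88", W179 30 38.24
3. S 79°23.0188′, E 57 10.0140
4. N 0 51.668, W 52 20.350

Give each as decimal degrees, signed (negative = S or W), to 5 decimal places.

1. -34.60934, 67.26602
2. -65.66802, -179.51062
3. -79.38365, 57.16690
4. 0.86113, -52.33917

Point 1:
  Latitude: 34 + 36.5606/60 = 34.609343
  hemisphere S, so the sign is −
  Lon: 15.9611′ = 0.266018°; total 67.266018
  E → positive
Point 2:
  Latitude: 40′ + 4.88″ = 40.08133′; 65 + 40.08133/60 = 65.668022
  S ⇒ negate
  Longitude: 179 + 30/60 + 38.24/3600 = 179.510622
  hemisphere W, so the sign is −
Point 3:
  Latitude: 79 + 23.0188/60 = 79.383647
  hemisphere S, so the sign is −
  Lon: 57 + 10.014/60 = 57.166900
  E ⇒ keep positive
Point 4:
  Latitude: 51.668′ = 0.861133°; total 0.861133
  N ⇒ keep positive
  λ: 20.35′ = 0.339167°; total 52.339167
  W → negative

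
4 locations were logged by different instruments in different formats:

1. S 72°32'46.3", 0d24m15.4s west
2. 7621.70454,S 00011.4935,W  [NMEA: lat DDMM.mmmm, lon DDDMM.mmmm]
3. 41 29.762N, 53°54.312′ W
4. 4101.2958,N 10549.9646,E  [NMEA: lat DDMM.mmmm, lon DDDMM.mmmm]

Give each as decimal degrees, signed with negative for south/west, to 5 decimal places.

Point 1:
  Lat: 72° + 32/60 + 46.3/3600 = 72 + 0.533333 + 0.012861 = 72.546194
  S ⇒ negate
  Lon: 0° + 24/60 + 15.4/3600 = 0 + 0.400000 + 0.004278 = 0.404278
  hemisphere W, so the sign is −
Point 2:
  Lat: degrees = first 2 digits = 76, minutes = 21.70454; 76 + 21.70454/60 = 76.361742
  hemisphere S, so the sign is −
  λ: degrees = first 3 digits = 0, minutes = 11.4935; 0 + 11.4935/60 = 0.191558
  hemisphere W, so the sign is −
Point 3:
  Latitude: 41 + 29.762/60 = 41.496033
  N → positive
  λ: 54.312′ = 0.905200°; total 53.905200
  W ⇒ negate
Point 4:
  Latitude: degrees = first 2 digits = 41, minutes = 1.2958; 41 + 1.2958/60 = 41.021597
  N ⇒ keep positive
  Lon: split at 3 digits → 105° and 49.9646′; 105 + 49.9646/60 = 105.832743
  E → positive

1. -72.54619, -0.40428
2. -76.36174, -0.19156
3. 41.49603, -53.90520
4. 41.02160, 105.83274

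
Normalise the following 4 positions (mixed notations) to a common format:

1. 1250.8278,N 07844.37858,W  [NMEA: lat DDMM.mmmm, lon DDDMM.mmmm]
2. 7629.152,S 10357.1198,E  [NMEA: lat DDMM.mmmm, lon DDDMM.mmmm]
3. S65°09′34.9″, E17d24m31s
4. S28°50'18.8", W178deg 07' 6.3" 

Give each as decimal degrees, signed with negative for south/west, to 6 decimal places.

Point 1:
  φ: degrees = first 2 digits = 12, minutes = 50.8278; 12 + 50.8278/60 = 12.8471300
  N → positive
  Lon: split at 3 digits → 078° and 44.37858′; 78 + 44.37858/60 = 78.7396430
  W ⇒ negate
Point 2:
  Latitude: degrees = first 2 digits = 76, minutes = 29.152; 76 + 29.152/60 = 76.4858667
  hemisphere S, so the sign is −
  λ: split at 3 digits → 103° and 57.1198′; 103 + 57.1198/60 = 103.9519967
  E ⇒ keep positive
Point 3:
  Lat: 65 + 9/60 + 34.9/3600 = 65.1596944
  S ⇒ negate
  Longitude: 24′ + 31″ = 24.51667′; 17 + 24.51667/60 = 17.4086111
  E ⇒ keep positive
Point 4:
  φ: 28° + 50/60 + 18.8/3600 = 28 + 0.833333 + 0.005222 = 28.8385556
  S ⇒ negate
  Lon: 178 + 7/60 + 6.3/3600 = 178.1184167
  W → negative

1. 12.847130, -78.739643
2. -76.485867, 103.951997
3. -65.159694, 17.408611
4. -28.838556, -178.118417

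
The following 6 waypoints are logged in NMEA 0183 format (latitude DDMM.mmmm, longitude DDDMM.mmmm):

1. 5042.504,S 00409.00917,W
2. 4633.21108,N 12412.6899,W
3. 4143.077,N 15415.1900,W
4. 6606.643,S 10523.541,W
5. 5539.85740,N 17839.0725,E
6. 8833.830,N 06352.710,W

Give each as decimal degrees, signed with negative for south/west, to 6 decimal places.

Point 1:
  φ: split at 2 digits → 50° and 42.504′; 50 + 42.504/60 = 50.7084000
  hemisphere S, so the sign is −
  λ: split at 3 digits → 004° and 9.00917′; 4 + 9.00917/60 = 4.1501528
  hemisphere W, so the sign is −
Point 2:
  φ: split at 2 digits → 46° and 33.21108′; 46 + 33.21108/60 = 46.5535180
  N → positive
  Lon: degrees = first 3 digits = 124, minutes = 12.6899; 124 + 12.6899/60 = 124.2114983
  W → negative
Point 3:
  Latitude: degrees = first 2 digits = 41, minutes = 43.077; 41 + 43.077/60 = 41.7179500
  N ⇒ keep positive
  λ: split at 3 digits → 154° and 15.19′; 154 + 15.19/60 = 154.2531667
  W → negative
Point 4:
  Latitude: split at 2 digits → 66° and 6.643′; 66 + 6.643/60 = 66.1107167
  S ⇒ negate
  Longitude: split at 3 digits → 105° and 23.541′; 105 + 23.541/60 = 105.3923500
  W → negative
Point 5:
  φ: degrees = first 2 digits = 55, minutes = 39.8574; 55 + 39.8574/60 = 55.6642900
  N → positive
  Longitude: split at 3 digits → 178° and 39.0725′; 178 + 39.0725/60 = 178.6512083
  E ⇒ keep positive
Point 6:
  φ: split at 2 digits → 88° and 33.83′; 88 + 33.83/60 = 88.5638333
  N → positive
  Lon: split at 3 digits → 063° and 52.71′; 63 + 52.71/60 = 63.8785000
  W → negative

1. -50.708400, -4.150153
2. 46.553518, -124.211498
3. 41.717950, -154.253167
4. -66.110717, -105.392350
5. 55.664290, 178.651208
6. 88.563833, -63.878500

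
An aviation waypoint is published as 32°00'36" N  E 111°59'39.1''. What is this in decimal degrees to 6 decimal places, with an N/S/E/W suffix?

φ: 32 + 0/60 + 36/3600 = 32.0100000
λ: 59′ + 39.1″ = 59.65167′; 111 + 59.65167/60 = 111.9941944

32.010000° N, 111.994194° E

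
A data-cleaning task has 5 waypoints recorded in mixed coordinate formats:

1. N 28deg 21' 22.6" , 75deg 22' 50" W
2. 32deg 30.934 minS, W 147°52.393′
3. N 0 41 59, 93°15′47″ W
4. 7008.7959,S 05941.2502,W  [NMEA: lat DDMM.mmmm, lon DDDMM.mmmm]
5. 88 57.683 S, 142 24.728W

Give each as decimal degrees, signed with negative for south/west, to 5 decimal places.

1. 28.35628, -75.38056
2. -32.51557, -147.87322
3. 0.69972, -93.26306
4. -70.14660, -59.68750
5. -88.96138, -142.41213

Point 1:
  φ: 21′ + 22.6″ = 21.37667′; 28 + 21.37667/60 = 28.356278
  N → positive
  λ: 75° + 22/60 + 50/3600 = 75 + 0.366667 + 0.013889 = 75.380556
  W ⇒ negate
Point 2:
  Lat: 32 + 30.934/60 = 32.515567
  hemisphere S, so the sign is −
  λ: 147 + 52.393/60 = 147.873217
  W ⇒ negate
Point 3:
  Latitude: 0 + 41/60 + 59/3600 = 0.699722
  N ⇒ keep positive
  Longitude: 93° + 15/60 + 47/3600 = 93 + 0.250000 + 0.013056 = 93.263056
  hemisphere W, so the sign is −
Point 4:
  Lat: split at 2 digits → 70° and 8.7959′; 70 + 8.7959/60 = 70.146598
  S → negative
  Lon: degrees = first 3 digits = 59, minutes = 41.2502; 59 + 41.2502/60 = 59.687503
  W ⇒ negate
Point 5:
  Lat: 88 + 57.683/60 = 88.961383
  S → negative
  Longitude: 142 + 24.728/60 = 142.412133
  hemisphere W, so the sign is −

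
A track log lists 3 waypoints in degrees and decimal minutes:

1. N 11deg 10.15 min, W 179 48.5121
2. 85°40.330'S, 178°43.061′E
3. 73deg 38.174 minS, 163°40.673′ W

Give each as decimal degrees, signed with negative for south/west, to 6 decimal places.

1. 11.169167, -179.808535
2. -85.672167, 178.717683
3. -73.636233, -163.677883

Point 1:
  φ: 11 + 10.15/60 = 11.1691667
  N → positive
  Lon: 48.5121′ = 0.808535°; total 179.8085350
  W ⇒ negate
Point 2:
  Lat: 40.33′ = 0.672167°; total 85.6721667
  S ⇒ negate
  λ: 178 + 43.061/60 = 178.7176833
  E ⇒ keep positive
Point 3:
  Latitude: 38.174′ = 0.636233°; total 73.6362333
  S → negative
  Longitude: 40.673′ = 0.677883°; total 163.6778833
  W → negative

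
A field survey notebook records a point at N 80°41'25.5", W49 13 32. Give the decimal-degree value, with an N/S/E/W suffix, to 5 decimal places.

Latitude: 80 + 41/60 + 25.5/3600 = 80.690417
λ: 49° + 13/60 + 32/3600 = 49 + 0.216667 + 0.008889 = 49.225556

80.69042° N, 49.22556° W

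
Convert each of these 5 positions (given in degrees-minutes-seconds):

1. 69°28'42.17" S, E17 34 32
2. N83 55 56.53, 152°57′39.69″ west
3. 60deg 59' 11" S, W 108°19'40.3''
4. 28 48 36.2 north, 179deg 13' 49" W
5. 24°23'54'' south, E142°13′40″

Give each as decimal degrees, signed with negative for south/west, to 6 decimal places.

1. -69.478381, 17.575556
2. 83.932369, -152.961025
3. -60.986389, -108.327861
4. 28.810056, -179.230278
5. -24.398333, 142.227778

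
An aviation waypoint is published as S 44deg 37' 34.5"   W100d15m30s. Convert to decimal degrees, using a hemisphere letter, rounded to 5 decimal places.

44.62625° S, 100.25833° W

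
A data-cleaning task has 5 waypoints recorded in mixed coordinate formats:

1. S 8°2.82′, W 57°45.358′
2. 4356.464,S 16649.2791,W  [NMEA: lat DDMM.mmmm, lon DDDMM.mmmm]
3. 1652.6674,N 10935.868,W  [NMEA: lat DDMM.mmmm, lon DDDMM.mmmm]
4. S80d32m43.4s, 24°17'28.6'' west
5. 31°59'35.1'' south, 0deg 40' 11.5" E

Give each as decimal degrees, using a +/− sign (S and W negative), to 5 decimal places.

1. -8.04700, -57.75597
2. -43.94107, -166.82132
3. 16.87779, -109.59780
4. -80.54539, -24.29128
5. -31.99308, 0.66986

Point 1:
  Lat: 8 + 2.82/60 = 8.047000
  hemisphere S, so the sign is −
  λ: 45.358′ = 0.755967°; total 57.755967
  W ⇒ negate
Point 2:
  Latitude: degrees = first 2 digits = 43, minutes = 56.464; 43 + 56.464/60 = 43.941067
  S ⇒ negate
  Lon: degrees = first 3 digits = 166, minutes = 49.2791; 166 + 49.2791/60 = 166.821318
  W ⇒ negate
Point 3:
  Lat: split at 2 digits → 16° and 52.6674′; 16 + 52.6674/60 = 16.877790
  N ⇒ keep positive
  Lon: degrees = first 3 digits = 109, minutes = 35.868; 109 + 35.868/60 = 109.597800
  hemisphere W, so the sign is −
Point 4:
  Latitude: 80 + 32/60 + 43.4/3600 = 80.545389
  hemisphere S, so the sign is −
  Lon: 24° + 17/60 + 28.6/3600 = 24 + 0.283333 + 0.007944 = 24.291278
  hemisphere W, so the sign is −
Point 5:
  Lat: 59′ + 35.1″ = 59.58500′; 31 + 59.58500/60 = 31.993083
  hemisphere S, so the sign is −
  Lon: 0 + 40/60 + 11.5/3600 = 0.669861
  E ⇒ keep positive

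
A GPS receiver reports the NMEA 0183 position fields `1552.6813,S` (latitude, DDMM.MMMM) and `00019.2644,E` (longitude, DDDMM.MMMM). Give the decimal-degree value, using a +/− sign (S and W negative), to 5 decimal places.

φ: degrees = first 2 digits = 15, minutes = 52.6813; 15 + 52.6813/60 = 15.878022
hemisphere S, so the sign is −
λ: split at 3 digits → 000° and 19.2644′; 0 + 19.2644/60 = 0.321073
E → positive

-15.87802, 0.32107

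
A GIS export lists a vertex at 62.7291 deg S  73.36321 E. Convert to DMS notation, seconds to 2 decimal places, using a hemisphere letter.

62°43′44.76″ S, 73°21′47.56″ E

φ: 0.729100° → 43.74600′; 0.74600 × 60 = 44.7600″
λ: 0.363210° → 21.79260′; 0.79260 × 60 = 47.5560″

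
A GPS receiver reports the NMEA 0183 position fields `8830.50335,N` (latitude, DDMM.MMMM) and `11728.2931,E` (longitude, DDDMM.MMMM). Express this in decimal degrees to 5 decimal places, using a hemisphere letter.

88.50839° N, 117.47155° E

φ: degrees = first 2 digits = 88, minutes = 30.50335; 88 + 30.50335/60 = 88.508389
Lon: degrees = first 3 digits = 117, minutes = 28.2931; 117 + 28.2931/60 = 117.471552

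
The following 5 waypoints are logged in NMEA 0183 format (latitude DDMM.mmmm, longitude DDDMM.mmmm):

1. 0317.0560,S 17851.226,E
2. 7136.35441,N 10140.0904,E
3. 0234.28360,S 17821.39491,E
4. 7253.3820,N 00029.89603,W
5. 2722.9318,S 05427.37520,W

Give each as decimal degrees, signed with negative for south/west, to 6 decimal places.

1. -3.284267, 178.853767
2. 71.605907, 101.668173
3. -2.571393, 178.356582
4. 72.889700, -0.498267
5. -27.382197, -54.456253

Point 1:
  Lat: split at 2 digits → 03° and 17.056′; 3 + 17.056/60 = 3.2842667
  hemisphere S, so the sign is −
  Longitude: split at 3 digits → 178° and 51.226′; 178 + 51.226/60 = 178.8537667
  E ⇒ keep positive
Point 2:
  Latitude: degrees = first 2 digits = 71, minutes = 36.35441; 71 + 36.35441/60 = 71.6059068
  N → positive
  λ: split at 3 digits → 101° and 40.0904′; 101 + 40.0904/60 = 101.6681733
  E → positive
Point 3:
  Latitude: split at 2 digits → 02° and 34.2836′; 2 + 34.2836/60 = 2.5713933
  hemisphere S, so the sign is −
  Longitude: degrees = first 3 digits = 178, minutes = 21.39491; 178 + 21.39491/60 = 178.3565818
  E → positive
Point 4:
  Latitude: split at 2 digits → 72° and 53.382′; 72 + 53.382/60 = 72.8897000
  N ⇒ keep positive
  Lon: degrees = first 3 digits = 0, minutes = 29.89603; 0 + 29.89603/60 = 0.4982672
  W ⇒ negate
Point 5:
  Latitude: split at 2 digits → 27° and 22.9318′; 27 + 22.9318/60 = 27.3821967
  hemisphere S, so the sign is −
  Longitude: degrees = first 3 digits = 54, minutes = 27.3752; 54 + 27.3752/60 = 54.4562533
  hemisphere W, so the sign is −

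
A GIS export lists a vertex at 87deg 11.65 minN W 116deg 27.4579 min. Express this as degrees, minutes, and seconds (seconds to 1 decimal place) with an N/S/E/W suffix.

87°11′39.0″ N, 116°27′27.5″ W

Lat: 11.65000′ → 11′ and 0.65000 × 60 = 39.000″
λ: fractional minutes 0.45790 × 60 = 27.474″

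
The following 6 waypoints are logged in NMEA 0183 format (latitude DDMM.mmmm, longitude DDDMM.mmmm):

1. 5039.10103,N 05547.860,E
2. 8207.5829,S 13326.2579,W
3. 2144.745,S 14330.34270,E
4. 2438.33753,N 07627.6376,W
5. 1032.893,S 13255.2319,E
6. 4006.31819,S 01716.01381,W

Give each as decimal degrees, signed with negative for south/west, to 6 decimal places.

Point 1:
  Lat: split at 2 digits → 50° and 39.10103′; 50 + 39.10103/60 = 50.6516838
  N → positive
  λ: split at 3 digits → 055° and 47.86′; 55 + 47.86/60 = 55.7976667
  E ⇒ keep positive
Point 2:
  Latitude: degrees = first 2 digits = 82, minutes = 7.5829; 82 + 7.5829/60 = 82.1263817
  S ⇒ negate
  Lon: degrees = first 3 digits = 133, minutes = 26.2579; 133 + 26.2579/60 = 133.4376317
  hemisphere W, so the sign is −
Point 3:
  φ: degrees = first 2 digits = 21, minutes = 44.745; 21 + 44.745/60 = 21.7457500
  S ⇒ negate
  λ: split at 3 digits → 143° and 30.3427′; 143 + 30.3427/60 = 143.5057117
  E → positive
Point 4:
  Lat: degrees = first 2 digits = 24, minutes = 38.33753; 24 + 38.33753/60 = 24.6389588
  N ⇒ keep positive
  Longitude: degrees = first 3 digits = 76, minutes = 27.6376; 76 + 27.6376/60 = 76.4606267
  W → negative
Point 5:
  Lat: split at 2 digits → 10° and 32.893′; 10 + 32.893/60 = 10.5482167
  S ⇒ negate
  Longitude: degrees = first 3 digits = 132, minutes = 55.2319; 132 + 55.2319/60 = 132.9205317
  E ⇒ keep positive
Point 6:
  φ: split at 2 digits → 40° and 6.31819′; 40 + 6.31819/60 = 40.1053032
  S → negative
  Lon: degrees = first 3 digits = 17, minutes = 16.01381; 17 + 16.01381/60 = 17.2668968
  W → negative

1. 50.651684, 55.797667
2. -82.126382, -133.437632
3. -21.745750, 143.505712
4. 24.638959, -76.460627
5. -10.548217, 132.920532
6. -40.105303, -17.266897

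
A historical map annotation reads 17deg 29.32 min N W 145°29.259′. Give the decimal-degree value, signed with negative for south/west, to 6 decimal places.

17.488667, -145.487650

Latitude: 29.32′ = 0.488667°; total 17.4886667
N ⇒ keep positive
Longitude: 145 + 29.259/60 = 145.4876500
W ⇒ negate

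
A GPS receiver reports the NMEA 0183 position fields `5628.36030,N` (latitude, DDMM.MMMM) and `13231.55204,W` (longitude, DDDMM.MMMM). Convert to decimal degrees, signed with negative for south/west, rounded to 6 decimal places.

Lat: degrees = first 2 digits = 56, minutes = 28.3603; 56 + 28.3603/60 = 56.4726717
N ⇒ keep positive
Longitude: degrees = first 3 digits = 132, minutes = 31.55204; 132 + 31.55204/60 = 132.5258673
W → negative

56.472672, -132.525867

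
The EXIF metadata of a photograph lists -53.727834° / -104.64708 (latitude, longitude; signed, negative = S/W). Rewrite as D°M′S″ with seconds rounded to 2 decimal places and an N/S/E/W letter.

53°43′40.20″ S, 104°38′49.49″ W

Latitude is negative → S; |value| = 53.727834
Latitude: 0.727834 × 60 = 43.67004′ → 43′, remainder × 60 = 40.2024″
Longitude is negative → W; |value| = 104.647080
Lon: whole degrees 104; 38.82480′ → 38′ and 49.4880″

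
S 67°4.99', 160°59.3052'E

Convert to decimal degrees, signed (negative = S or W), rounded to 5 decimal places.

-67.08317, 160.98842

Latitude: 67 + 4.99/60 = 67.083167
hemisphere S, so the sign is −
λ: 160 + 59.3052/60 = 160.988420
E ⇒ keep positive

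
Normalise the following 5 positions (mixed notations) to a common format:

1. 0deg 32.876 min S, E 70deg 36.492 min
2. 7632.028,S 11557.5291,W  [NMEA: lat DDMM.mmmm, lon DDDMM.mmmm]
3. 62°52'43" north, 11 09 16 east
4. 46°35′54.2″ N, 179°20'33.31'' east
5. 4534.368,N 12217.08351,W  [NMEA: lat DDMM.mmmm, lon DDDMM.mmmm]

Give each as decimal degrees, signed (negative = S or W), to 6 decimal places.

1. -0.547933, 70.608200
2. -76.533800, -115.958818
3. 62.878611, 11.154444
4. 46.598389, 179.342586
5. 45.572800, -122.284725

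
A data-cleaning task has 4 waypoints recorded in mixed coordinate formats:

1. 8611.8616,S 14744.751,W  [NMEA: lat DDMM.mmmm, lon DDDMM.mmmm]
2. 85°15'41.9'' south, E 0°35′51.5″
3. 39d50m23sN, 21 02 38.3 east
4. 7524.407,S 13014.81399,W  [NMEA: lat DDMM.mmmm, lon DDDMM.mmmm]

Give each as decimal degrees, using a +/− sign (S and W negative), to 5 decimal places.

Point 1:
  Lat: split at 2 digits → 86° and 11.8616′; 86 + 11.8616/60 = 86.197693
  S → negative
  Lon: degrees = first 3 digits = 147, minutes = 44.751; 147 + 44.751/60 = 147.745850
  W ⇒ negate
Point 2:
  Latitude: 85° + 15/60 + 41.9/3600 = 85 + 0.250000 + 0.011639 = 85.261639
  hemisphere S, so the sign is −
  Lon: 0° + 35/60 + 51.5/3600 = 0 + 0.583333 + 0.014306 = 0.597639
  E → positive
Point 3:
  Lat: 39 + 50/60 + 23/3600 = 39.839722
  N → positive
  λ: 21 + 2/60 + 38.3/3600 = 21.043972
  E → positive
Point 4:
  Latitude: split at 2 digits → 75° and 24.407′; 75 + 24.407/60 = 75.406783
  hemisphere S, so the sign is −
  Lon: degrees = first 3 digits = 130, minutes = 14.81399; 130 + 14.81399/60 = 130.246900
  hemisphere W, so the sign is −

1. -86.19769, -147.74585
2. -85.26164, 0.59764
3. 39.83972, 21.04397
4. -75.40678, -130.24690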